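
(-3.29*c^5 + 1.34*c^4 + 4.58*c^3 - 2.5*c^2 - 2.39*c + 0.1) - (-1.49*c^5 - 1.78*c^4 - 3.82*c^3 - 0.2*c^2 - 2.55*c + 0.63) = -1.8*c^5 + 3.12*c^4 + 8.4*c^3 - 2.3*c^2 + 0.16*c - 0.53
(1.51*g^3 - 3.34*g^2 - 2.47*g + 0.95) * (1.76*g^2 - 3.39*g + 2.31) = 2.6576*g^5 - 10.9973*g^4 + 10.4635*g^3 + 2.3299*g^2 - 8.9262*g + 2.1945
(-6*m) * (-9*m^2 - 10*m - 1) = 54*m^3 + 60*m^2 + 6*m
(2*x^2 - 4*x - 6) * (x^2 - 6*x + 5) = 2*x^4 - 16*x^3 + 28*x^2 + 16*x - 30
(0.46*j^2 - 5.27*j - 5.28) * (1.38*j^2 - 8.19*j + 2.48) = 0.6348*j^4 - 11.04*j^3 + 37.0157*j^2 + 30.1736*j - 13.0944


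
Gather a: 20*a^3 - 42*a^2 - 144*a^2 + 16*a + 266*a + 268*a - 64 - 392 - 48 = 20*a^3 - 186*a^2 + 550*a - 504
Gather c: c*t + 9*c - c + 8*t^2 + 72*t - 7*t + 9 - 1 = c*(t + 8) + 8*t^2 + 65*t + 8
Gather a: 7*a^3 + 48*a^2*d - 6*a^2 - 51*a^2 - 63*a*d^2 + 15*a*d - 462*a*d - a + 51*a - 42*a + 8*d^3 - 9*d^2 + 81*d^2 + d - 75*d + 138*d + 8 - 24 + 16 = 7*a^3 + a^2*(48*d - 57) + a*(-63*d^2 - 447*d + 8) + 8*d^3 + 72*d^2 + 64*d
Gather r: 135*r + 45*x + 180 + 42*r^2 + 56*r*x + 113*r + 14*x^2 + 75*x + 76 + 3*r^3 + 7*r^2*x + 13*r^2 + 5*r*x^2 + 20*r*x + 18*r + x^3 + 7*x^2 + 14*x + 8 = 3*r^3 + r^2*(7*x + 55) + r*(5*x^2 + 76*x + 266) + x^3 + 21*x^2 + 134*x + 264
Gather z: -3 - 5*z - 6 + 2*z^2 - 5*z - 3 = 2*z^2 - 10*z - 12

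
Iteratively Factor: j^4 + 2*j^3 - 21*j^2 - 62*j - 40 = (j + 4)*(j^3 - 2*j^2 - 13*j - 10) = (j - 5)*(j + 4)*(j^2 + 3*j + 2) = (j - 5)*(j + 2)*(j + 4)*(j + 1)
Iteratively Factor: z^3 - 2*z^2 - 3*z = (z - 3)*(z^2 + z) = (z - 3)*(z + 1)*(z)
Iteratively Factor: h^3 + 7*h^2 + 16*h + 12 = (h + 3)*(h^2 + 4*h + 4) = (h + 2)*(h + 3)*(h + 2)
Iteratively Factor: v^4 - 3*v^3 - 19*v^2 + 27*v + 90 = (v - 5)*(v^3 + 2*v^2 - 9*v - 18) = (v - 5)*(v + 2)*(v^2 - 9) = (v - 5)*(v + 2)*(v + 3)*(v - 3)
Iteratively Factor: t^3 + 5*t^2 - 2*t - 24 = (t + 4)*(t^2 + t - 6) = (t - 2)*(t + 4)*(t + 3)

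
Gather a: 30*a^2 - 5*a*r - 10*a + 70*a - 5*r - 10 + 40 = 30*a^2 + a*(60 - 5*r) - 5*r + 30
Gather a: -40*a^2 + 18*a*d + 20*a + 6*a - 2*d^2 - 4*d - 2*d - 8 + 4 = -40*a^2 + a*(18*d + 26) - 2*d^2 - 6*d - 4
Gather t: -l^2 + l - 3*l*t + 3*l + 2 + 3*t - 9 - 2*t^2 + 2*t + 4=-l^2 + 4*l - 2*t^2 + t*(5 - 3*l) - 3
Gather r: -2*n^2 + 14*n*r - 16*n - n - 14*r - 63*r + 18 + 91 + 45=-2*n^2 - 17*n + r*(14*n - 77) + 154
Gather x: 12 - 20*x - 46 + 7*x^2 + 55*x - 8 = 7*x^2 + 35*x - 42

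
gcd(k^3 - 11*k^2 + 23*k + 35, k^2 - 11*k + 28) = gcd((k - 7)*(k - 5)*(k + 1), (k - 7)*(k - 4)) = k - 7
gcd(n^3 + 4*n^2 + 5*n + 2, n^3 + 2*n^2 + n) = n^2 + 2*n + 1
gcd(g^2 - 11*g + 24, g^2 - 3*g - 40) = g - 8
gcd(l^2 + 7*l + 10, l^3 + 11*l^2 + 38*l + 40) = l^2 + 7*l + 10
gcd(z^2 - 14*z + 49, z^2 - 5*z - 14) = z - 7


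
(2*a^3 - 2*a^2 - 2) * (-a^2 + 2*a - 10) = -2*a^5 + 6*a^4 - 24*a^3 + 22*a^2 - 4*a + 20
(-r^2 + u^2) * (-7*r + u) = 7*r^3 - r^2*u - 7*r*u^2 + u^3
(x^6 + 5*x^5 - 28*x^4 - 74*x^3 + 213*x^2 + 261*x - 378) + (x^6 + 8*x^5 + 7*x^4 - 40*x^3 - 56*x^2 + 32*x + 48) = 2*x^6 + 13*x^5 - 21*x^4 - 114*x^3 + 157*x^2 + 293*x - 330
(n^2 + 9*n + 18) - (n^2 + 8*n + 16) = n + 2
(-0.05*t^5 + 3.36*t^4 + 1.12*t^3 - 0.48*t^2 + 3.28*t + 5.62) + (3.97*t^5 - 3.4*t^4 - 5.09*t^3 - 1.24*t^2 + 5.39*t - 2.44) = 3.92*t^5 - 0.04*t^4 - 3.97*t^3 - 1.72*t^2 + 8.67*t + 3.18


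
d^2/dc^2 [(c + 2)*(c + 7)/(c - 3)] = 100/(c^3 - 9*c^2 + 27*c - 27)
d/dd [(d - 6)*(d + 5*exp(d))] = d + (d - 6)*(5*exp(d) + 1) + 5*exp(d)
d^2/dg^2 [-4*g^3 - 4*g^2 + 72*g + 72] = -24*g - 8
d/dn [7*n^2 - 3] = 14*n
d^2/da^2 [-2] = 0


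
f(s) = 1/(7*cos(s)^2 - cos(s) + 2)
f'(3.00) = -0.02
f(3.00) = 0.10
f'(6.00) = -0.06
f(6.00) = 0.13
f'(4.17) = 0.37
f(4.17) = 0.23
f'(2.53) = -0.13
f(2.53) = 0.13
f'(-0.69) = -0.21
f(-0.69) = 0.19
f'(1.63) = -0.42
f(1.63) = 0.48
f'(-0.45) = -0.11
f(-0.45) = 0.15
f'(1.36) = 0.43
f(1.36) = 0.48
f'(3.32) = 0.03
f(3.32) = 0.10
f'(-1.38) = -0.38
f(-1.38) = 0.48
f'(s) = (14*sin(s)*cos(s) - sin(s))/(7*cos(s)^2 - cos(s) + 2)^2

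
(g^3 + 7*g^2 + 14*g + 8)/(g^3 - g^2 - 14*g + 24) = (g^2 + 3*g + 2)/(g^2 - 5*g + 6)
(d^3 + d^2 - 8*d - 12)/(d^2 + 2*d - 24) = (d^3 + d^2 - 8*d - 12)/(d^2 + 2*d - 24)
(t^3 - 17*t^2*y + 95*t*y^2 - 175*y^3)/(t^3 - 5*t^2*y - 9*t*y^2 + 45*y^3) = (-t^2 + 12*t*y - 35*y^2)/(-t^2 + 9*y^2)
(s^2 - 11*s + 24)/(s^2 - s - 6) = (s - 8)/(s + 2)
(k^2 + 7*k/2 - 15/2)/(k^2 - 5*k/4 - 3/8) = 4*(k + 5)/(4*k + 1)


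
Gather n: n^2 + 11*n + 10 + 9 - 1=n^2 + 11*n + 18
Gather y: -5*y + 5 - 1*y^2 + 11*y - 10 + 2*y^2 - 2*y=y^2 + 4*y - 5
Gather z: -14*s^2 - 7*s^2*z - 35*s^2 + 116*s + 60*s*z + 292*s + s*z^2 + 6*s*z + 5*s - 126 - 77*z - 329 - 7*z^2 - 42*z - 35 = -49*s^2 + 413*s + z^2*(s - 7) + z*(-7*s^2 + 66*s - 119) - 490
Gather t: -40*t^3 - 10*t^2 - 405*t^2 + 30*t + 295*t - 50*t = -40*t^3 - 415*t^2 + 275*t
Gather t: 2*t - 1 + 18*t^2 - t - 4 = 18*t^2 + t - 5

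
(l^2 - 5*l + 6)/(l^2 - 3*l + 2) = (l - 3)/(l - 1)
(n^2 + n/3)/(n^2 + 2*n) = (n + 1/3)/(n + 2)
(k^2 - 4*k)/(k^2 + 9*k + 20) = k*(k - 4)/(k^2 + 9*k + 20)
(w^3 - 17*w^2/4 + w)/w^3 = 1 - 17/(4*w) + w^(-2)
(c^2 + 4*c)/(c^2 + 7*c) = (c + 4)/(c + 7)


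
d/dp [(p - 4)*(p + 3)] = 2*p - 1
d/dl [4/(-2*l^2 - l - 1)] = 4*(4*l + 1)/(2*l^2 + l + 1)^2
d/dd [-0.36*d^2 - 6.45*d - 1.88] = -0.72*d - 6.45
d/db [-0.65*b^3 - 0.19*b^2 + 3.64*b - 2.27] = -1.95*b^2 - 0.38*b + 3.64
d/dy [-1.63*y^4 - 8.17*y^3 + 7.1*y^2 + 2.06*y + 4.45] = -6.52*y^3 - 24.51*y^2 + 14.2*y + 2.06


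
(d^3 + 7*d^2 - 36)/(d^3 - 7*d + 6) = (d + 6)/(d - 1)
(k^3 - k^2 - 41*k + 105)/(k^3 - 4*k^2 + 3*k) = (k^2 + 2*k - 35)/(k*(k - 1))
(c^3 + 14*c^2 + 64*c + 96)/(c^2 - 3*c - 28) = (c^2 + 10*c + 24)/(c - 7)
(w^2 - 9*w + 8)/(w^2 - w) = (w - 8)/w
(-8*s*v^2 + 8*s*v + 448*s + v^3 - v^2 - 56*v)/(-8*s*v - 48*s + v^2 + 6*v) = (v^2 - v - 56)/(v + 6)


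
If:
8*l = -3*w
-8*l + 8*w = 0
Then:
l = 0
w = 0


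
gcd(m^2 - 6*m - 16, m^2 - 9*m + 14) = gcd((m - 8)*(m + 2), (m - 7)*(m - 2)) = 1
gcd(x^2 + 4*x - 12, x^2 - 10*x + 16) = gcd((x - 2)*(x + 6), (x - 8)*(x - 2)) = x - 2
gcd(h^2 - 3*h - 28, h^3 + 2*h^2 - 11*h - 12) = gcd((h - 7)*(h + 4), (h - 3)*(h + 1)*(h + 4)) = h + 4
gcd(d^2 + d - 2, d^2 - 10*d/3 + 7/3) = d - 1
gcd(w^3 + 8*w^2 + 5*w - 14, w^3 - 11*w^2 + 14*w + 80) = w + 2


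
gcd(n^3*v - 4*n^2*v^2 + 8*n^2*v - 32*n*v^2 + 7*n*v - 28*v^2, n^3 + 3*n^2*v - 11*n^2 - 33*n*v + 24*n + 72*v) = 1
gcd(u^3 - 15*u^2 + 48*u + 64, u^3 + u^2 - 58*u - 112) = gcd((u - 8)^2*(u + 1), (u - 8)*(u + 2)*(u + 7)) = u - 8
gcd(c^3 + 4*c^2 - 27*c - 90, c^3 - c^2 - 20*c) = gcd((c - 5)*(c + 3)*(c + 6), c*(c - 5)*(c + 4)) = c - 5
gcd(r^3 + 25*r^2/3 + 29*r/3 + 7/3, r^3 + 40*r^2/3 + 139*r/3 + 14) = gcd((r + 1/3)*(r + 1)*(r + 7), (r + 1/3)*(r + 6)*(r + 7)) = r^2 + 22*r/3 + 7/3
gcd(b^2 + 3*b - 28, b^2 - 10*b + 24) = b - 4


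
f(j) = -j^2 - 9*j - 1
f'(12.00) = -33.00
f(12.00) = -253.00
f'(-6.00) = 3.00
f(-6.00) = 17.00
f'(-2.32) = -4.36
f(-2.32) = 14.50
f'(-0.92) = -7.16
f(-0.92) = 6.43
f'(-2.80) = -3.40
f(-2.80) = 16.36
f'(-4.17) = -0.66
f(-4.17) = 19.14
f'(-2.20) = -4.60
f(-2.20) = 13.96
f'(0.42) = -9.84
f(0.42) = -4.96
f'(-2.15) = -4.70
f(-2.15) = 13.73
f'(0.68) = -10.36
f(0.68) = -7.58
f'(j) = -2*j - 9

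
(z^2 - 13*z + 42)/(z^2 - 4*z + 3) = (z^2 - 13*z + 42)/(z^2 - 4*z + 3)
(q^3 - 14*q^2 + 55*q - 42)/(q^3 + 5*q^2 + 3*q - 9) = (q^2 - 13*q + 42)/(q^2 + 6*q + 9)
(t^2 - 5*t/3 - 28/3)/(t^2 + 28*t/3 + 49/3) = (t - 4)/(t + 7)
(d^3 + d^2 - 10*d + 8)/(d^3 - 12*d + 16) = (d - 1)/(d - 2)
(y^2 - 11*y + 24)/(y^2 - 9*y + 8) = (y - 3)/(y - 1)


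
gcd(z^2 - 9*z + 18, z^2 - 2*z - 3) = z - 3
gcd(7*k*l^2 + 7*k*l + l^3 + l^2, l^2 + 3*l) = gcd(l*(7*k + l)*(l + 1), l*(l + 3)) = l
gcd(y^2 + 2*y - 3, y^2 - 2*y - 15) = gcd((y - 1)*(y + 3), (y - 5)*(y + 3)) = y + 3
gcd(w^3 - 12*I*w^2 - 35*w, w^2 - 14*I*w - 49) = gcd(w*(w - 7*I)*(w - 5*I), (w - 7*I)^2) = w - 7*I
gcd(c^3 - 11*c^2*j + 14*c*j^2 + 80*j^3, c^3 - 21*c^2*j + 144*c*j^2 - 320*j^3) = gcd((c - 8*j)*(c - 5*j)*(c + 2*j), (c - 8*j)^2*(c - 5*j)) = c^2 - 13*c*j + 40*j^2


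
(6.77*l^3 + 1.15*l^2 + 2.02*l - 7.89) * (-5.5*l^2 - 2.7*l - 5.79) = -37.235*l^5 - 24.604*l^4 - 53.4133*l^3 + 31.2825*l^2 + 9.6072*l + 45.6831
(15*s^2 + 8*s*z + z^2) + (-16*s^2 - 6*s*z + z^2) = -s^2 + 2*s*z + 2*z^2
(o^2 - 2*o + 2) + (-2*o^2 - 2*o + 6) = -o^2 - 4*o + 8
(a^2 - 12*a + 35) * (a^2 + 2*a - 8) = a^4 - 10*a^3 + 3*a^2 + 166*a - 280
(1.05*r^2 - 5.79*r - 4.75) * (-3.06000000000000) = -3.213*r^2 + 17.7174*r + 14.535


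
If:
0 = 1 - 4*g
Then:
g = 1/4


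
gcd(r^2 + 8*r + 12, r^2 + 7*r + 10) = r + 2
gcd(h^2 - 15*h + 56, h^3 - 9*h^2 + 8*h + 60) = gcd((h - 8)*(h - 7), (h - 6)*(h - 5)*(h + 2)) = 1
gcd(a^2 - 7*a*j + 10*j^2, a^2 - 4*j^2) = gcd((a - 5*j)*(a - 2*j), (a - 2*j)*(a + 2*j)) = a - 2*j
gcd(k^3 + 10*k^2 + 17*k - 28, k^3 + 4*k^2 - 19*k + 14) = k^2 + 6*k - 7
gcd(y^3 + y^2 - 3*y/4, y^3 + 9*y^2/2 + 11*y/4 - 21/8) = y^2 + y - 3/4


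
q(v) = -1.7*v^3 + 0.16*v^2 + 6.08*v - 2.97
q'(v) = -5.1*v^2 + 0.32*v + 6.08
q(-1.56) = -5.61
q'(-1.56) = -6.83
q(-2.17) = 1.96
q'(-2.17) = -18.63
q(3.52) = -53.73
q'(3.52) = -55.98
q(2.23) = -7.47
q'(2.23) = -18.57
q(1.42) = 1.12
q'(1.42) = -3.75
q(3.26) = -40.35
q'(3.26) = -47.08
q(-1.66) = -4.85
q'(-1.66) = -8.50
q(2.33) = -9.44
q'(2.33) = -20.86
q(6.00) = -327.93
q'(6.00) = -175.60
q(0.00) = -2.97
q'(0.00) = 6.08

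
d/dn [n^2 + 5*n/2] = 2*n + 5/2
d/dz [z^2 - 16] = 2*z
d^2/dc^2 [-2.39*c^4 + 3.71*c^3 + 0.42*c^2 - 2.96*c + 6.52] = -28.68*c^2 + 22.26*c + 0.84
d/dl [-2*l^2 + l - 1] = 1 - 4*l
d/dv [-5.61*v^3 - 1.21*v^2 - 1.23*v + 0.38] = -16.83*v^2 - 2.42*v - 1.23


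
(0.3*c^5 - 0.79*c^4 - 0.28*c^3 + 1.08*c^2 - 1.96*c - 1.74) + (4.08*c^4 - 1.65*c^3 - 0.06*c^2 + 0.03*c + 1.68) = 0.3*c^5 + 3.29*c^4 - 1.93*c^3 + 1.02*c^2 - 1.93*c - 0.0600000000000001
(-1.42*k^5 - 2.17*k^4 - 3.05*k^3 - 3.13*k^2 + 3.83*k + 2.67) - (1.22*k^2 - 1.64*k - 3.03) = -1.42*k^5 - 2.17*k^4 - 3.05*k^3 - 4.35*k^2 + 5.47*k + 5.7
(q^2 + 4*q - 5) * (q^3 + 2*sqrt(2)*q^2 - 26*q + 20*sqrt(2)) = q^5 + 2*sqrt(2)*q^4 + 4*q^4 - 31*q^3 + 8*sqrt(2)*q^3 - 104*q^2 + 10*sqrt(2)*q^2 + 80*sqrt(2)*q + 130*q - 100*sqrt(2)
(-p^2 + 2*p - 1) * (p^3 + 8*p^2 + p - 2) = -p^5 - 6*p^4 + 14*p^3 - 4*p^2 - 5*p + 2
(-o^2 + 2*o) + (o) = -o^2 + 3*o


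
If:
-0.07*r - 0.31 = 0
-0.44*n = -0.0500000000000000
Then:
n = 0.11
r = -4.43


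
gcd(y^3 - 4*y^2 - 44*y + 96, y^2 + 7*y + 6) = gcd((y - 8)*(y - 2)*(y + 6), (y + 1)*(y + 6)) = y + 6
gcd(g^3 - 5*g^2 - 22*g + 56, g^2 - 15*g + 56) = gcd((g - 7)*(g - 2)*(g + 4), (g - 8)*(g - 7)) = g - 7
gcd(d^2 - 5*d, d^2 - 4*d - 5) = d - 5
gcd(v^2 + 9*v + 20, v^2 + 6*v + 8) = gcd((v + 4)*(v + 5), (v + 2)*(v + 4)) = v + 4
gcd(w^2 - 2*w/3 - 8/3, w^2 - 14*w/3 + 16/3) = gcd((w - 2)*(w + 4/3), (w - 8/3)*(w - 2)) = w - 2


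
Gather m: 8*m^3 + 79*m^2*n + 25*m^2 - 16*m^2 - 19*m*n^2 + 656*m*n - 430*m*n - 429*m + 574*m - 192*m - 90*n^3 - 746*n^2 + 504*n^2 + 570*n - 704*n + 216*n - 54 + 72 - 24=8*m^3 + m^2*(79*n + 9) + m*(-19*n^2 + 226*n - 47) - 90*n^3 - 242*n^2 + 82*n - 6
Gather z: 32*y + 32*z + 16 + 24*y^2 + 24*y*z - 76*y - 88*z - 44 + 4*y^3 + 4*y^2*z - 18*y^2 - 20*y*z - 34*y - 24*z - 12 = 4*y^3 + 6*y^2 - 78*y + z*(4*y^2 + 4*y - 80) - 40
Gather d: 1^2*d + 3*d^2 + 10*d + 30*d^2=33*d^2 + 11*d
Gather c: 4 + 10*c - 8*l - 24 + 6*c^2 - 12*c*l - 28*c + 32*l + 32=6*c^2 + c*(-12*l - 18) + 24*l + 12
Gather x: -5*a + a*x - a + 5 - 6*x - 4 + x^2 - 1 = -6*a + x^2 + x*(a - 6)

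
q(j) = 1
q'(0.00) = 0.00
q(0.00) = 1.00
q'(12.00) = 0.00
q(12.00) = 1.00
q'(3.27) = 0.00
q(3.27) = 1.00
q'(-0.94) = 0.00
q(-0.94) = 1.00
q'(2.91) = 0.00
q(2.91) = 1.00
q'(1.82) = 0.00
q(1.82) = 1.00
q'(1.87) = 0.00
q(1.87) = 1.00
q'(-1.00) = 0.00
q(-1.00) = 1.00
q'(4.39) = 0.00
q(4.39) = 1.00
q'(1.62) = 0.00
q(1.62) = 1.00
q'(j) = 0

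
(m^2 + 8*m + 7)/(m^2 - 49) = (m + 1)/(m - 7)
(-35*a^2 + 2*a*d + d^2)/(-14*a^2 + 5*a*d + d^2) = (5*a - d)/(2*a - d)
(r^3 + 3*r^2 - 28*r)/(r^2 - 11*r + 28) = r*(r + 7)/(r - 7)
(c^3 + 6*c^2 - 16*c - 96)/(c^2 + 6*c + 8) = (c^2 + 2*c - 24)/(c + 2)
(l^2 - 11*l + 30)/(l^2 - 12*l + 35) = (l - 6)/(l - 7)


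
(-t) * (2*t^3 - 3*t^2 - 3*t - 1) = -2*t^4 + 3*t^3 + 3*t^2 + t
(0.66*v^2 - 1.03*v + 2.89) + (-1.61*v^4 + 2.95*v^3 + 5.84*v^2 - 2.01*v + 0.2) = -1.61*v^4 + 2.95*v^3 + 6.5*v^2 - 3.04*v + 3.09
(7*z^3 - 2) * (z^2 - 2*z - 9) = 7*z^5 - 14*z^4 - 63*z^3 - 2*z^2 + 4*z + 18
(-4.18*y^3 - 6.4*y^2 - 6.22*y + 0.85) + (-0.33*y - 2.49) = -4.18*y^3 - 6.4*y^2 - 6.55*y - 1.64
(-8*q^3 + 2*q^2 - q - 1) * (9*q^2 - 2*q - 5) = -72*q^5 + 34*q^4 + 27*q^3 - 17*q^2 + 7*q + 5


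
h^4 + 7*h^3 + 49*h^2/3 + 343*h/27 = h*(h + 7/3)^3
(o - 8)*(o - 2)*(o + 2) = o^3 - 8*o^2 - 4*o + 32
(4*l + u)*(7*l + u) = 28*l^2 + 11*l*u + u^2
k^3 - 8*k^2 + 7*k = k*(k - 7)*(k - 1)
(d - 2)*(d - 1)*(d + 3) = d^3 - 7*d + 6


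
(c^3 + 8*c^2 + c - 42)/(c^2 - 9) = (c^2 + 5*c - 14)/(c - 3)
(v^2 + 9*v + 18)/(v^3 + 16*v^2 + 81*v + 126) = 1/(v + 7)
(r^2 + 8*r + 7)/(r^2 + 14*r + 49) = (r + 1)/(r + 7)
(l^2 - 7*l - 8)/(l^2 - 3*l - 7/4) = 4*(-l^2 + 7*l + 8)/(-4*l^2 + 12*l + 7)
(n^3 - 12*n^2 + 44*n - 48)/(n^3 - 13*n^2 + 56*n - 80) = (n^2 - 8*n + 12)/(n^2 - 9*n + 20)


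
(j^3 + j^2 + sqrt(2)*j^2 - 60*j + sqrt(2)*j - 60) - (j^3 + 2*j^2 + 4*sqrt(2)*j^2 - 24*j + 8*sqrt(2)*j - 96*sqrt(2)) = -3*sqrt(2)*j^2 - j^2 - 36*j - 7*sqrt(2)*j - 60 + 96*sqrt(2)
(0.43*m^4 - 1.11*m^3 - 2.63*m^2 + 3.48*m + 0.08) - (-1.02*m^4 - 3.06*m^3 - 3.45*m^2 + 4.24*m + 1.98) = 1.45*m^4 + 1.95*m^3 + 0.82*m^2 - 0.76*m - 1.9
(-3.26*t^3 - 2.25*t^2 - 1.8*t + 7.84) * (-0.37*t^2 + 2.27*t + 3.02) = 1.2062*t^5 - 6.5677*t^4 - 14.2867*t^3 - 13.7818*t^2 + 12.3608*t + 23.6768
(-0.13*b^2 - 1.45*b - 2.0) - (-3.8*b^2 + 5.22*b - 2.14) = 3.67*b^2 - 6.67*b + 0.14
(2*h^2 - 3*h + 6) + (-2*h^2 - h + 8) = 14 - 4*h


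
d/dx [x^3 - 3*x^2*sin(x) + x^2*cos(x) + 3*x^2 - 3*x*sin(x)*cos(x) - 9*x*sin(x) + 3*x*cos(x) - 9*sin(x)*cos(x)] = -x^2*sin(x) - 3*x^2*cos(x) + 3*x^2 - 9*x*sin(x) - 7*x*cos(x) - 3*x*cos(2*x) + 6*x - 9*sin(x) - 3*sin(2*x)/2 + 3*cos(x) - 9*cos(2*x)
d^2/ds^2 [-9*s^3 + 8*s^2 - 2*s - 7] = 16 - 54*s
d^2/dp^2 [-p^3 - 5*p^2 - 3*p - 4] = -6*p - 10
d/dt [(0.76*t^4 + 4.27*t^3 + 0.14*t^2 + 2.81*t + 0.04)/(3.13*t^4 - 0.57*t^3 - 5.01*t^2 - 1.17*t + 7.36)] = (-13.7983*t^6 - 8.4916*t^5 - 50.3664*t^4 + 15.0852*t^3 + 108.2643*t^2 + 2.4616*t + 20.7284)/(9.7969*t^8 - 3.5682*t^7 - 31.0377*t^6 - 1.6128*t^5 + 72.5075*t^4 + 3.333*t^3 - 72.3783*t^2 - 17.2224*t + 54.1696)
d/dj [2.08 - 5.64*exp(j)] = -5.64*exp(j)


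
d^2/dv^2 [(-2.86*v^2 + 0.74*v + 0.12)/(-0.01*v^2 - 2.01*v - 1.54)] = (-4.33680868994202e-19*v^4 - 0.11512*v^3 - 0.264336*v^2 + 0.0539040000000028*v + 17.180816)/(1.0e-6*v^6 + 0.000603*v^5 + 0.121665*v^4 + 8.306325*v^3 + 18.73641*v^2 + 14.300748*v + 3.652264)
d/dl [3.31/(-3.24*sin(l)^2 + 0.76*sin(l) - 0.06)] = (21.4488*sin(l) - 2.5156)*cos(l)/(3.24*sin(l)^2 - 0.76*sin(l) + 0.06)^2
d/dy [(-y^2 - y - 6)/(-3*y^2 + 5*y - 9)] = (-8*y^2 - 18*y + 39)/(9*y^4 - 30*y^3 + 79*y^2 - 90*y + 81)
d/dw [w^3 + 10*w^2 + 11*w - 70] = 3*w^2 + 20*w + 11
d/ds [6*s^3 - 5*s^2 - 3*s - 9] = 18*s^2 - 10*s - 3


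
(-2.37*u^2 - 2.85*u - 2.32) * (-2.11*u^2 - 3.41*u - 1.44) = 5.0007*u^4 + 14.0952*u^3 + 18.0265*u^2 + 12.0152*u + 3.3408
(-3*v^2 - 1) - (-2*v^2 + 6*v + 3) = -v^2 - 6*v - 4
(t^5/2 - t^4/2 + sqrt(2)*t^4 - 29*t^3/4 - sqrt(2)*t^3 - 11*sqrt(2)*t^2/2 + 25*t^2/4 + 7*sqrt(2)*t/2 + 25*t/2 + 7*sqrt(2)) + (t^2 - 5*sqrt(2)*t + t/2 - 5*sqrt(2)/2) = t^5/2 - t^4/2 + sqrt(2)*t^4 - 29*t^3/4 - sqrt(2)*t^3 - 11*sqrt(2)*t^2/2 + 29*t^2/4 - 3*sqrt(2)*t/2 + 13*t + 9*sqrt(2)/2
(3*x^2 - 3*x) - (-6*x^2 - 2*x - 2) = 9*x^2 - x + 2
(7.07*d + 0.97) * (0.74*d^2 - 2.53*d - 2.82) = 5.2318*d^3 - 17.1693*d^2 - 22.3915*d - 2.7354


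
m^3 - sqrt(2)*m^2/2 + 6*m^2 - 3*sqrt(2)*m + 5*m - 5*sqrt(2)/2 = (m + 1)*(m + 5)*(m - sqrt(2)/2)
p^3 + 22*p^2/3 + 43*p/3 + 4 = (p + 1/3)*(p + 3)*(p + 4)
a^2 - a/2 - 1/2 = (a - 1)*(a + 1/2)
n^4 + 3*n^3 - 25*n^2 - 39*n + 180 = (n - 3)^2*(n + 4)*(n + 5)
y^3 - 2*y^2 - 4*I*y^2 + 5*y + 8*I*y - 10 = (y - 2)*(y - 5*I)*(y + I)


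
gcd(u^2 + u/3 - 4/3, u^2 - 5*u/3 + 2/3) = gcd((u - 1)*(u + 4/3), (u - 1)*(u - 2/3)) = u - 1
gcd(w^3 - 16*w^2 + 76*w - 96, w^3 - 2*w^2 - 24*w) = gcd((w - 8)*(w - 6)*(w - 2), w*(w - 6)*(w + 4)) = w - 6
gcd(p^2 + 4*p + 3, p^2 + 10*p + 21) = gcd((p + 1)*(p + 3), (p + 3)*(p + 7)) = p + 3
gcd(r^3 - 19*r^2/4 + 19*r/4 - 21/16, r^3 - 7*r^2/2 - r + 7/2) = r - 7/2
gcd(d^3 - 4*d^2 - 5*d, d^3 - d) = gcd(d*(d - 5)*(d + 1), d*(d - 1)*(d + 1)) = d^2 + d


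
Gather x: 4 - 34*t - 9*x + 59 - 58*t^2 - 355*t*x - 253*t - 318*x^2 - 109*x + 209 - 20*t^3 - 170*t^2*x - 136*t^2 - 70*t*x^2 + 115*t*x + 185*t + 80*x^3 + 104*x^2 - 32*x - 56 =-20*t^3 - 194*t^2 - 102*t + 80*x^3 + x^2*(-70*t - 214) + x*(-170*t^2 - 240*t - 150) + 216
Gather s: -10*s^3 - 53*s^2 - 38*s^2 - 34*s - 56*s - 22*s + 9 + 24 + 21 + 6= -10*s^3 - 91*s^2 - 112*s + 60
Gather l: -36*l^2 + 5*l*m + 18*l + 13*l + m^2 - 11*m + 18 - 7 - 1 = -36*l^2 + l*(5*m + 31) + m^2 - 11*m + 10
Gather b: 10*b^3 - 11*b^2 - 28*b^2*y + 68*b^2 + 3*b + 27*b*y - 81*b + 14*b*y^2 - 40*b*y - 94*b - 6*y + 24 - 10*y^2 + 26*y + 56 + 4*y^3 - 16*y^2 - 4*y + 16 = 10*b^3 + b^2*(57 - 28*y) + b*(14*y^2 - 13*y - 172) + 4*y^3 - 26*y^2 + 16*y + 96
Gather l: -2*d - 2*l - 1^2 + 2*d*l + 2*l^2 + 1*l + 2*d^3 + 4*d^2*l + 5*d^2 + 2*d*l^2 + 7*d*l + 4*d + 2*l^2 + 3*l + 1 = 2*d^3 + 5*d^2 + 2*d + l^2*(2*d + 4) + l*(4*d^2 + 9*d + 2)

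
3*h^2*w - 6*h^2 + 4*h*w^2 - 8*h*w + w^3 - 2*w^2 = (h + w)*(3*h + w)*(w - 2)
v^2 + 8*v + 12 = (v + 2)*(v + 6)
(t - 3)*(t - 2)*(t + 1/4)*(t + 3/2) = t^4 - 13*t^3/4 - 19*t^2/8 + 69*t/8 + 9/4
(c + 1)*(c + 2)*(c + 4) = c^3 + 7*c^2 + 14*c + 8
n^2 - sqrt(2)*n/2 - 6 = (n - 2*sqrt(2))*(n + 3*sqrt(2)/2)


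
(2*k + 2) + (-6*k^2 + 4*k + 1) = -6*k^2 + 6*k + 3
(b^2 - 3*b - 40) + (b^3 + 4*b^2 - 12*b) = b^3 + 5*b^2 - 15*b - 40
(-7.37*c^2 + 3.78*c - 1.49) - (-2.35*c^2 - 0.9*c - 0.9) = -5.02*c^2 + 4.68*c - 0.59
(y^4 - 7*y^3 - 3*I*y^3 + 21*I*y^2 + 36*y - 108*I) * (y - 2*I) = y^5 - 7*y^4 - 5*I*y^4 - 6*y^3 + 35*I*y^3 + 78*y^2 - 180*I*y - 216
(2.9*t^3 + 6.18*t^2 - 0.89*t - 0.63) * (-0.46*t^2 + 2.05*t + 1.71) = -1.334*t^5 + 3.1022*t^4 + 18.0374*t^3 + 9.0331*t^2 - 2.8134*t - 1.0773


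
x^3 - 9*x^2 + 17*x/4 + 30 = (x - 8)*(x - 5/2)*(x + 3/2)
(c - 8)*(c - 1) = c^2 - 9*c + 8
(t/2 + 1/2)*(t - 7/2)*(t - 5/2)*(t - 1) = t^4/2 - 3*t^3 + 31*t^2/8 + 3*t - 35/8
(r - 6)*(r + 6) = r^2 - 36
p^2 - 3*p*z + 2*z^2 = (p - 2*z)*(p - z)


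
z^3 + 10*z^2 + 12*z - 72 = (z - 2)*(z + 6)^2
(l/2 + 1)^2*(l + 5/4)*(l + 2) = l^4/4 + 29*l^3/16 + 39*l^2/8 + 23*l/4 + 5/2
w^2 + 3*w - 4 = (w - 1)*(w + 4)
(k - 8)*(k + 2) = k^2 - 6*k - 16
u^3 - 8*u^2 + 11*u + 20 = (u - 5)*(u - 4)*(u + 1)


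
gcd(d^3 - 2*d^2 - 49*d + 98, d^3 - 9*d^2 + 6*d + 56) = d - 7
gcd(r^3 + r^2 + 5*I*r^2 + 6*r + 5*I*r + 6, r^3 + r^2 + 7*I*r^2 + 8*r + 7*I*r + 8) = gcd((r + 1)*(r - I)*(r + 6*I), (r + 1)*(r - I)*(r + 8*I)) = r^2 + r*(1 - I) - I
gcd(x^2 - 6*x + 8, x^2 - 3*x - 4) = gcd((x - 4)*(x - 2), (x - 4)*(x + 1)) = x - 4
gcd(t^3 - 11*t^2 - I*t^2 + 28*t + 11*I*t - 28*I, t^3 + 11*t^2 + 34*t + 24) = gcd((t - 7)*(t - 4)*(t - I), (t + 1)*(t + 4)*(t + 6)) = 1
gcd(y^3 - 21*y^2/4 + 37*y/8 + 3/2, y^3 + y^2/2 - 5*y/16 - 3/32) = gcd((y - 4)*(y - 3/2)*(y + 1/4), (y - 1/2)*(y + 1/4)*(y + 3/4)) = y + 1/4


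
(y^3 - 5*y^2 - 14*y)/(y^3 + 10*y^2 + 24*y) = (y^2 - 5*y - 14)/(y^2 + 10*y + 24)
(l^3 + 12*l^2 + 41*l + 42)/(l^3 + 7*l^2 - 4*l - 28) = (l + 3)/(l - 2)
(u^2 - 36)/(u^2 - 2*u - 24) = (u + 6)/(u + 4)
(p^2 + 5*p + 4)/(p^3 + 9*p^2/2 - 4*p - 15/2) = 2*(p + 4)/(2*p^2 + 7*p - 15)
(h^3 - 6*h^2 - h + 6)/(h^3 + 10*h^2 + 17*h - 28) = (h^2 - 5*h - 6)/(h^2 + 11*h + 28)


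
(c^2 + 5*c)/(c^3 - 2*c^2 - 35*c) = 1/(c - 7)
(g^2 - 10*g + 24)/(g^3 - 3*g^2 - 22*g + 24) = (g - 4)/(g^2 + 3*g - 4)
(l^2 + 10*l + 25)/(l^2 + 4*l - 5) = (l + 5)/(l - 1)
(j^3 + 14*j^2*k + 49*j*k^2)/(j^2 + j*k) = (j^2 + 14*j*k + 49*k^2)/(j + k)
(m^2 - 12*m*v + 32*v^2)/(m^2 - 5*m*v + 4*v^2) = (-m + 8*v)/(-m + v)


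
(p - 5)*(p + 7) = p^2 + 2*p - 35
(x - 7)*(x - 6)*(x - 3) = x^3 - 16*x^2 + 81*x - 126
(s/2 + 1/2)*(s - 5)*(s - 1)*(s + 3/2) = s^4/2 - 7*s^3/4 - 17*s^2/4 + 7*s/4 + 15/4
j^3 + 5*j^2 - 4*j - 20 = (j - 2)*(j + 2)*(j + 5)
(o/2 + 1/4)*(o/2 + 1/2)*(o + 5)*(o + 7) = o^4/4 + 27*o^3/8 + 107*o^2/8 + 117*o/8 + 35/8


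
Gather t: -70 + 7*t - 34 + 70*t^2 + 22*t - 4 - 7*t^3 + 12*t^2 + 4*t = -7*t^3 + 82*t^2 + 33*t - 108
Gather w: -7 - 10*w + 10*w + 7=0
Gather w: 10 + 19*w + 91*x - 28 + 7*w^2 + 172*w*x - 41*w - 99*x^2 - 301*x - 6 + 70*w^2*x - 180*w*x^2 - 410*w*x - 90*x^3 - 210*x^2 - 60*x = w^2*(70*x + 7) + w*(-180*x^2 - 238*x - 22) - 90*x^3 - 309*x^2 - 270*x - 24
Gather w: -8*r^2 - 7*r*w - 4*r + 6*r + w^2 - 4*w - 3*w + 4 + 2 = -8*r^2 + 2*r + w^2 + w*(-7*r - 7) + 6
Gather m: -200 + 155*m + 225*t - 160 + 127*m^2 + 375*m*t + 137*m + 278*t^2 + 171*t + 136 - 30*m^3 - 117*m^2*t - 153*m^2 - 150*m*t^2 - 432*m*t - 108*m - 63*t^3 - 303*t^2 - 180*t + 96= -30*m^3 + m^2*(-117*t - 26) + m*(-150*t^2 - 57*t + 184) - 63*t^3 - 25*t^2 + 216*t - 128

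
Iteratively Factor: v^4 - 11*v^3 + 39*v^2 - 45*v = (v)*(v^3 - 11*v^2 + 39*v - 45) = v*(v - 5)*(v^2 - 6*v + 9) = v*(v - 5)*(v - 3)*(v - 3)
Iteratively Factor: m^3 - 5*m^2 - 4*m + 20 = (m - 2)*(m^2 - 3*m - 10) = (m - 2)*(m + 2)*(m - 5)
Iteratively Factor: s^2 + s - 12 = (s + 4)*(s - 3)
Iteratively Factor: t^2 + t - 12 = (t + 4)*(t - 3)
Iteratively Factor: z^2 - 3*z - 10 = (z - 5)*(z + 2)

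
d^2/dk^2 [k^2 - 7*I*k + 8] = 2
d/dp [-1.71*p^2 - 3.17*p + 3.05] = -3.42*p - 3.17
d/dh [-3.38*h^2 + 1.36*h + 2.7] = 1.36 - 6.76*h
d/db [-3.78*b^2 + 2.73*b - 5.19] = 2.73 - 7.56*b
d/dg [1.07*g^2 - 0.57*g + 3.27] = 2.14*g - 0.57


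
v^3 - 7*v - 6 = (v - 3)*(v + 1)*(v + 2)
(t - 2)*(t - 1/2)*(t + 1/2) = t^3 - 2*t^2 - t/4 + 1/2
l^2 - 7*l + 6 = (l - 6)*(l - 1)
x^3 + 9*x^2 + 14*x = x*(x + 2)*(x + 7)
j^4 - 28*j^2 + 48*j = j*(j - 4)*(j - 2)*(j + 6)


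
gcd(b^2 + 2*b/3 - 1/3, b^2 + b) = b + 1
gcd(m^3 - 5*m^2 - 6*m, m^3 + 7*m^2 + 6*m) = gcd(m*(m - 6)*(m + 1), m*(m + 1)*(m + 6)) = m^2 + m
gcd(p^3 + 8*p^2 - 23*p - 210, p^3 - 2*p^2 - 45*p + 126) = p + 7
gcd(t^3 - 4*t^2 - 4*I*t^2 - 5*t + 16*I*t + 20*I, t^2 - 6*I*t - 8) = t - 4*I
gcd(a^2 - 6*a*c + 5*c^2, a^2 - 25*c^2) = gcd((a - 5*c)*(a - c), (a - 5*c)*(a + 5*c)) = a - 5*c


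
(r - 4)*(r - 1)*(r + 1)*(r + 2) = r^4 - 2*r^3 - 9*r^2 + 2*r + 8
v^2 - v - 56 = (v - 8)*(v + 7)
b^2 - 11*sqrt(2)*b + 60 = (b - 6*sqrt(2))*(b - 5*sqrt(2))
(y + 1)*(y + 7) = y^2 + 8*y + 7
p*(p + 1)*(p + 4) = p^3 + 5*p^2 + 4*p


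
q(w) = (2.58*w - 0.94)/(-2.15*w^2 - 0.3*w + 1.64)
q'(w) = (2.58*w - 0.94)*(4.3*w + 0.3)/(-2.15*w^2 - 0.3*w + 1.64)^2 + 2.58/(-2.15*w^2 - 0.3*w + 1.64)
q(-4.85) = 0.28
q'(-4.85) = 0.07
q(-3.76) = 0.39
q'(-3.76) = 0.13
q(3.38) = -0.33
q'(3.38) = 0.09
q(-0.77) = -4.91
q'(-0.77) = 29.11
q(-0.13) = -0.78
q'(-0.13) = 1.69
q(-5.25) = 0.26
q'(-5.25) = 0.06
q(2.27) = -0.49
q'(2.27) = 0.23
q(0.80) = 46.83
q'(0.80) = 7405.69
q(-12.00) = 0.10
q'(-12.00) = 0.01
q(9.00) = -0.13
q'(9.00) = 0.01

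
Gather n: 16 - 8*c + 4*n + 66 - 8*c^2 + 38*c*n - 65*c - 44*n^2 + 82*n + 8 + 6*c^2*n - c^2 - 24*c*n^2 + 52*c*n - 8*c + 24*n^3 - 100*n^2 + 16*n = -9*c^2 - 81*c + 24*n^3 + n^2*(-24*c - 144) + n*(6*c^2 + 90*c + 102) + 90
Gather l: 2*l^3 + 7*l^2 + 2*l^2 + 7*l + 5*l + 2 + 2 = 2*l^3 + 9*l^2 + 12*l + 4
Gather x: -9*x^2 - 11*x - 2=-9*x^2 - 11*x - 2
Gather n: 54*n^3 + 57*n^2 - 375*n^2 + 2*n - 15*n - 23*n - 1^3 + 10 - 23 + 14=54*n^3 - 318*n^2 - 36*n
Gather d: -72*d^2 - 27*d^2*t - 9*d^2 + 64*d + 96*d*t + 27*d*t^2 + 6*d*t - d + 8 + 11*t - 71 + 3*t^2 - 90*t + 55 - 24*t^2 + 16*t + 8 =d^2*(-27*t - 81) + d*(27*t^2 + 102*t + 63) - 21*t^2 - 63*t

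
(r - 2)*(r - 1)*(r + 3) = r^3 - 7*r + 6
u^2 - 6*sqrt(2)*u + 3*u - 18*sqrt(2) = (u + 3)*(u - 6*sqrt(2))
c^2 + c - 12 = (c - 3)*(c + 4)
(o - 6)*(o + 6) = o^2 - 36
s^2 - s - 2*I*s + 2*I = (s - 1)*(s - 2*I)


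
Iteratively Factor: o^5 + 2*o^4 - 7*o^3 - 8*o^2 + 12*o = (o + 3)*(o^4 - o^3 - 4*o^2 + 4*o) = (o - 2)*(o + 3)*(o^3 + o^2 - 2*o) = o*(o - 2)*(o + 3)*(o^2 + o - 2) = o*(o - 2)*(o - 1)*(o + 3)*(o + 2)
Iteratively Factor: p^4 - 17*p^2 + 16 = (p + 1)*(p^3 - p^2 - 16*p + 16) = (p + 1)*(p + 4)*(p^2 - 5*p + 4) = (p - 4)*(p + 1)*(p + 4)*(p - 1)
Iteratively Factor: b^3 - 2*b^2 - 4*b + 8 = (b + 2)*(b^2 - 4*b + 4) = (b - 2)*(b + 2)*(b - 2)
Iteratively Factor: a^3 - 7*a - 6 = (a + 2)*(a^2 - 2*a - 3) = (a + 1)*(a + 2)*(a - 3)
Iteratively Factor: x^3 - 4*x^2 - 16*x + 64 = (x - 4)*(x^2 - 16) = (x - 4)^2*(x + 4)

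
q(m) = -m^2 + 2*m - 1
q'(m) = 2 - 2*m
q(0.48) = -0.27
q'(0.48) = 1.04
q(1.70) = -0.49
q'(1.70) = -1.40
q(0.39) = -0.37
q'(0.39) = 1.22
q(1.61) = -0.37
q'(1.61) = -1.22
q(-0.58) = -2.50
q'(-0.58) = 3.16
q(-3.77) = -22.75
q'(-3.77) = 9.54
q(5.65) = -21.62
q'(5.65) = -9.30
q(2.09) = -1.19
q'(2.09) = -2.18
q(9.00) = -64.00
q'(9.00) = -16.00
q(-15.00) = -256.00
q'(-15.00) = 32.00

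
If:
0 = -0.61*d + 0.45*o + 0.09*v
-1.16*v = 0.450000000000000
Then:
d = 0.737704918032787*o - 0.0572357263990955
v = -0.39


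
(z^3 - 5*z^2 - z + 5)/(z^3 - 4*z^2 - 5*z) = (z - 1)/z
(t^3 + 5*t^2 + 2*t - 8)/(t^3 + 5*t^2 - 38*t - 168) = (t^2 + t - 2)/(t^2 + t - 42)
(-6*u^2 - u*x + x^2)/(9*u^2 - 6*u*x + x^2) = (2*u + x)/(-3*u + x)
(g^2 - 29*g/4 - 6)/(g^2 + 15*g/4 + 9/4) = (g - 8)/(g + 3)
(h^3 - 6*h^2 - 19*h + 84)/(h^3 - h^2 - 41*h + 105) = (h^2 - 3*h - 28)/(h^2 + 2*h - 35)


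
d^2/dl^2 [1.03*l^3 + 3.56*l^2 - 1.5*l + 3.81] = 6.18*l + 7.12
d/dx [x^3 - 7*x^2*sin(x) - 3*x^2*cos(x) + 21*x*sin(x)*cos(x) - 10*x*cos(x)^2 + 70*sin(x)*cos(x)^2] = 3*x^2*sin(x) - 7*x^2*cos(x) + 3*x^2 - 14*x*sin(x) + 10*x*sin(2*x) - 6*x*cos(x) + 21*x*cos(2*x) + 21*sin(2*x)/2 + 35*cos(x)/2 - 5*cos(2*x) + 105*cos(3*x)/2 - 5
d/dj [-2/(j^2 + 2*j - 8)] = 4*(j + 1)/(j^2 + 2*j - 8)^2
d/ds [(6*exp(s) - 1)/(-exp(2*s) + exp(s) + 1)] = (6*exp(2*s) - 2*exp(s) + 7)*exp(s)/(exp(4*s) - 2*exp(3*s) - exp(2*s) + 2*exp(s) + 1)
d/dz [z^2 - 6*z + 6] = 2*z - 6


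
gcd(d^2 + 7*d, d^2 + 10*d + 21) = d + 7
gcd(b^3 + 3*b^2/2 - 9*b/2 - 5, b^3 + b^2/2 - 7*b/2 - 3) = b^2 - b - 2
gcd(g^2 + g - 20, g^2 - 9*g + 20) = g - 4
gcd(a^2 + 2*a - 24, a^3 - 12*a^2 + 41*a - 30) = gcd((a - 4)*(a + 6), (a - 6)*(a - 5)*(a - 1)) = 1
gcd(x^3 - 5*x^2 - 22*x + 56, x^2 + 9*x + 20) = x + 4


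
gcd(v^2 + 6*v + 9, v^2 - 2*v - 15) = v + 3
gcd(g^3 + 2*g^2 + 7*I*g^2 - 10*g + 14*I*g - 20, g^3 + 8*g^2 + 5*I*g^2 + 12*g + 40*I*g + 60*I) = g^2 + g*(2 + 5*I) + 10*I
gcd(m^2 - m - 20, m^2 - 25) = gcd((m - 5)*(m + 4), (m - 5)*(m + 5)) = m - 5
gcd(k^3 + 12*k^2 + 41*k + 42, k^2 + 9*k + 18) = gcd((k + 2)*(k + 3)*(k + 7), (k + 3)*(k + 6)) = k + 3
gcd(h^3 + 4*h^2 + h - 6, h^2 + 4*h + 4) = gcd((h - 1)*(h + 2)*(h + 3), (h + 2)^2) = h + 2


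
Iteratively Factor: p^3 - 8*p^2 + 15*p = (p)*(p^2 - 8*p + 15) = p*(p - 5)*(p - 3)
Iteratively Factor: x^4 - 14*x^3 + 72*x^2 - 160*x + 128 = (x - 4)*(x^3 - 10*x^2 + 32*x - 32) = (x - 4)^2*(x^2 - 6*x + 8) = (x - 4)^2*(x - 2)*(x - 4)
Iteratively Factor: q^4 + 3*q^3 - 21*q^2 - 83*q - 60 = (q - 5)*(q^3 + 8*q^2 + 19*q + 12) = (q - 5)*(q + 3)*(q^2 + 5*q + 4) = (q - 5)*(q + 3)*(q + 4)*(q + 1)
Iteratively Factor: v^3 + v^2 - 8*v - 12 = (v + 2)*(v^2 - v - 6) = (v + 2)^2*(v - 3)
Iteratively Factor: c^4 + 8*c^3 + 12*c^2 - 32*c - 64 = (c + 4)*(c^3 + 4*c^2 - 4*c - 16) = (c - 2)*(c + 4)*(c^2 + 6*c + 8) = (c - 2)*(c + 2)*(c + 4)*(c + 4)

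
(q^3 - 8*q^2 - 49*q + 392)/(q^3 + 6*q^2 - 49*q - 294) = (q - 8)/(q + 6)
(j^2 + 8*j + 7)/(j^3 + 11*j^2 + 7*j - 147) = (j + 1)/(j^2 + 4*j - 21)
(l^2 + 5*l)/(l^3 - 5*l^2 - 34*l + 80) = l/(l^2 - 10*l + 16)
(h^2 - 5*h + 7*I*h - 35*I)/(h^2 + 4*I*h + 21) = (h - 5)/(h - 3*I)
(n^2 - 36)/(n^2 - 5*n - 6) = (n + 6)/(n + 1)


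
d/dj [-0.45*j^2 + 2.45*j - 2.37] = 2.45 - 0.9*j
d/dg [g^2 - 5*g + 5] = 2*g - 5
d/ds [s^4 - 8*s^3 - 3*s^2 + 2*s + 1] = 4*s^3 - 24*s^2 - 6*s + 2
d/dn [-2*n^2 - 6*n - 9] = -4*n - 6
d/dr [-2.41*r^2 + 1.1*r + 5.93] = 1.1 - 4.82*r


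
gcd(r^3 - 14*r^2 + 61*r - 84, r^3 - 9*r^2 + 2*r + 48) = r - 3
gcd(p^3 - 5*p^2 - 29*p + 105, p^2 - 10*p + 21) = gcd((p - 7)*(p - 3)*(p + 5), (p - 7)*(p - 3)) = p^2 - 10*p + 21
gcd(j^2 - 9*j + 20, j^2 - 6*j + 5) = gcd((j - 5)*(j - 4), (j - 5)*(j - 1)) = j - 5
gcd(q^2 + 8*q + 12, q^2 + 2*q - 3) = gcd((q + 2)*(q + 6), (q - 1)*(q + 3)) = 1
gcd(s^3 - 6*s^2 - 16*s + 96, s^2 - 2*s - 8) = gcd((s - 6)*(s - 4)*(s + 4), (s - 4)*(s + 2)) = s - 4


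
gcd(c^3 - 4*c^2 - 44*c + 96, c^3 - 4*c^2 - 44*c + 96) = c^3 - 4*c^2 - 44*c + 96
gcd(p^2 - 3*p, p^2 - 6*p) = p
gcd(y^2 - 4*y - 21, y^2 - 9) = y + 3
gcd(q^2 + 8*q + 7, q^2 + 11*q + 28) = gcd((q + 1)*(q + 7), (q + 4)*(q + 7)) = q + 7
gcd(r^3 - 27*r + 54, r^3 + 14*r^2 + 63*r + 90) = r + 6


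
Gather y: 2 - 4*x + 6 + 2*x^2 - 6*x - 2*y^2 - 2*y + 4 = 2*x^2 - 10*x - 2*y^2 - 2*y + 12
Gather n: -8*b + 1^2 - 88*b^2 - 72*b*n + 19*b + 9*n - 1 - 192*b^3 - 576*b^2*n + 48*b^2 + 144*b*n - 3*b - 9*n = -192*b^3 - 40*b^2 + 8*b + n*(-576*b^2 + 72*b)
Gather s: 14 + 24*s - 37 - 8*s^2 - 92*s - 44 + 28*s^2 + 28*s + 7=20*s^2 - 40*s - 60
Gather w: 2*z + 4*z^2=4*z^2 + 2*z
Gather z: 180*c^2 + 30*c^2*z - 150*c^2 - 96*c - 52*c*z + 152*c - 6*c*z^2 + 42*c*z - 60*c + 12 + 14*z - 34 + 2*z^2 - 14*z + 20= 30*c^2 - 4*c + z^2*(2 - 6*c) + z*(30*c^2 - 10*c) - 2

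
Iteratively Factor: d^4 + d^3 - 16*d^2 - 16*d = (d + 1)*(d^3 - 16*d) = (d - 4)*(d + 1)*(d^2 + 4*d) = (d - 4)*(d + 1)*(d + 4)*(d)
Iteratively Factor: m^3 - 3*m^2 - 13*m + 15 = (m + 3)*(m^2 - 6*m + 5) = (m - 5)*(m + 3)*(m - 1)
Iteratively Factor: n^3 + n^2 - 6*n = (n - 2)*(n^2 + 3*n) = n*(n - 2)*(n + 3)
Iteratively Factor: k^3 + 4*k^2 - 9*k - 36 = (k - 3)*(k^2 + 7*k + 12) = (k - 3)*(k + 4)*(k + 3)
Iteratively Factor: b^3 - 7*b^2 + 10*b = (b - 2)*(b^2 - 5*b) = b*(b - 2)*(b - 5)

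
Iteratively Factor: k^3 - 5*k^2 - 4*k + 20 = (k - 5)*(k^2 - 4) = (k - 5)*(k - 2)*(k + 2)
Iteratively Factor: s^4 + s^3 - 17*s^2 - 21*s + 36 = (s - 1)*(s^3 + 2*s^2 - 15*s - 36) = (s - 4)*(s - 1)*(s^2 + 6*s + 9) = (s - 4)*(s - 1)*(s + 3)*(s + 3)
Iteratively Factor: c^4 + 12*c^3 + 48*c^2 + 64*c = (c + 4)*(c^3 + 8*c^2 + 16*c) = (c + 4)^2*(c^2 + 4*c) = (c + 4)^3*(c)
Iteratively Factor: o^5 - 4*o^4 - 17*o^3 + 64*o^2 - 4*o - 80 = (o + 4)*(o^4 - 8*o^3 + 15*o^2 + 4*o - 20) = (o - 5)*(o + 4)*(o^3 - 3*o^2 + 4) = (o - 5)*(o - 2)*(o + 4)*(o^2 - o - 2) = (o - 5)*(o - 2)^2*(o + 4)*(o + 1)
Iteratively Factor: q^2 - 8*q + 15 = (q - 5)*(q - 3)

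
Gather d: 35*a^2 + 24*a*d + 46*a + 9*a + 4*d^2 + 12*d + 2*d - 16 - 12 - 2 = 35*a^2 + 55*a + 4*d^2 + d*(24*a + 14) - 30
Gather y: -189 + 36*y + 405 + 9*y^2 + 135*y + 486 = 9*y^2 + 171*y + 702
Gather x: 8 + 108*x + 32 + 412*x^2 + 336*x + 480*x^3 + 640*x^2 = 480*x^3 + 1052*x^2 + 444*x + 40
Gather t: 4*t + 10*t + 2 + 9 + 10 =14*t + 21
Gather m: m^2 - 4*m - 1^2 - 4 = m^2 - 4*m - 5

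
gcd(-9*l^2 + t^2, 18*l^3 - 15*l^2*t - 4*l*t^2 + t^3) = 3*l + t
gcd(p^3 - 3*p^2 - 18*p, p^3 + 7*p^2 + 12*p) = p^2 + 3*p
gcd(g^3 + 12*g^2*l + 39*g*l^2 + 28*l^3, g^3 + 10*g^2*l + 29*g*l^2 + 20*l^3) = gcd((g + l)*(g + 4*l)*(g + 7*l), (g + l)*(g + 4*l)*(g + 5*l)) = g^2 + 5*g*l + 4*l^2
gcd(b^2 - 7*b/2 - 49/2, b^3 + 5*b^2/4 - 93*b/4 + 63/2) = 1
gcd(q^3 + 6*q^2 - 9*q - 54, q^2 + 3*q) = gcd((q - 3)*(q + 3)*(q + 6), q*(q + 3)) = q + 3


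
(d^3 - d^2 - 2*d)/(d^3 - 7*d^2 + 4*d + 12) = d/(d - 6)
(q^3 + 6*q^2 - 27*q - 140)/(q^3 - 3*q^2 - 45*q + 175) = (q + 4)/(q - 5)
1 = 1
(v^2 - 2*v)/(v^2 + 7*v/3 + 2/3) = 3*v*(v - 2)/(3*v^2 + 7*v + 2)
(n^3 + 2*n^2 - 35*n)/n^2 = n + 2 - 35/n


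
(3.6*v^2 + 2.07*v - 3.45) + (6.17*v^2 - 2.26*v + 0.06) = 9.77*v^2 - 0.19*v - 3.39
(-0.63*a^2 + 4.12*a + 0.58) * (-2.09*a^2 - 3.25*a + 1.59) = 1.3167*a^4 - 6.5633*a^3 - 15.6039*a^2 + 4.6658*a + 0.9222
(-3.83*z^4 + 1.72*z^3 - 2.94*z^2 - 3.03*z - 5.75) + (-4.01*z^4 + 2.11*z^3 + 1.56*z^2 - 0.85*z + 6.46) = -7.84*z^4 + 3.83*z^3 - 1.38*z^2 - 3.88*z + 0.71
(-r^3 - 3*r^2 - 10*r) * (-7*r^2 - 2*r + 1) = 7*r^5 + 23*r^4 + 75*r^3 + 17*r^2 - 10*r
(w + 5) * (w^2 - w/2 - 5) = w^3 + 9*w^2/2 - 15*w/2 - 25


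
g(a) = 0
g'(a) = 0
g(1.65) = 0.00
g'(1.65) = 0.00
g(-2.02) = 0.00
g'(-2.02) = 0.00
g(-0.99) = 0.00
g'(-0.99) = 0.00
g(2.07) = 0.00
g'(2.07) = 0.00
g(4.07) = 0.00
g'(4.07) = 0.00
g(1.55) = 0.00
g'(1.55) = 0.00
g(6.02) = 0.00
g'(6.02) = 0.00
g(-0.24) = 0.00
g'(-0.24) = 0.00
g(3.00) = 0.00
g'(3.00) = 0.00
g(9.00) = 0.00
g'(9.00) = 0.00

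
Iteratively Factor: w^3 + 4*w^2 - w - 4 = (w + 1)*(w^2 + 3*w - 4) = (w + 1)*(w + 4)*(w - 1)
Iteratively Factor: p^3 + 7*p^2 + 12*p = (p + 3)*(p^2 + 4*p) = (p + 3)*(p + 4)*(p)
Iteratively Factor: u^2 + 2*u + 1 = (u + 1)*(u + 1)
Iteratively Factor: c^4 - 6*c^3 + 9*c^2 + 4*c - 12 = (c - 3)*(c^3 - 3*c^2 + 4) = (c - 3)*(c - 2)*(c^2 - c - 2) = (c - 3)*(c - 2)^2*(c + 1)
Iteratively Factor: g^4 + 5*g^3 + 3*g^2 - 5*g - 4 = (g + 1)*(g^3 + 4*g^2 - g - 4) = (g - 1)*(g + 1)*(g^2 + 5*g + 4) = (g - 1)*(g + 1)^2*(g + 4)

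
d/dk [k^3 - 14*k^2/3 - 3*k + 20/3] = 3*k^2 - 28*k/3 - 3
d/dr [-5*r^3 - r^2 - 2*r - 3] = -15*r^2 - 2*r - 2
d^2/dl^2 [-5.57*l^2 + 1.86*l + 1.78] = -11.1400000000000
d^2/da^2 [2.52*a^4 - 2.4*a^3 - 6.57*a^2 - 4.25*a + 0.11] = 30.24*a^2 - 14.4*a - 13.14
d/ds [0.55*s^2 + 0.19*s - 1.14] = 1.1*s + 0.19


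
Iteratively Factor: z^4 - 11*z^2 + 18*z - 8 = (z + 4)*(z^3 - 4*z^2 + 5*z - 2) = (z - 2)*(z + 4)*(z^2 - 2*z + 1) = (z - 2)*(z - 1)*(z + 4)*(z - 1)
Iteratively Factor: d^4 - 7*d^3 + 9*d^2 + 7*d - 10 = (d - 1)*(d^3 - 6*d^2 + 3*d + 10) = (d - 1)*(d + 1)*(d^2 - 7*d + 10) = (d - 2)*(d - 1)*(d + 1)*(d - 5)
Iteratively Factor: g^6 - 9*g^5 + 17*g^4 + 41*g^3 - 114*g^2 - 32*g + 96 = (g + 2)*(g^5 - 11*g^4 + 39*g^3 - 37*g^2 - 40*g + 48) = (g - 4)*(g + 2)*(g^4 - 7*g^3 + 11*g^2 + 7*g - 12) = (g - 4)*(g - 3)*(g + 2)*(g^3 - 4*g^2 - g + 4) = (g - 4)*(g - 3)*(g + 1)*(g + 2)*(g^2 - 5*g + 4) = (g - 4)*(g - 3)*(g - 1)*(g + 1)*(g + 2)*(g - 4)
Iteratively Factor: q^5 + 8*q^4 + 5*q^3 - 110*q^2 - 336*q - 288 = (q + 3)*(q^4 + 5*q^3 - 10*q^2 - 80*q - 96) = (q - 4)*(q + 3)*(q^3 + 9*q^2 + 26*q + 24) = (q - 4)*(q + 3)^2*(q^2 + 6*q + 8) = (q - 4)*(q + 2)*(q + 3)^2*(q + 4)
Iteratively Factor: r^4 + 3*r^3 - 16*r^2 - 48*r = (r)*(r^3 + 3*r^2 - 16*r - 48) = r*(r - 4)*(r^2 + 7*r + 12) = r*(r - 4)*(r + 4)*(r + 3)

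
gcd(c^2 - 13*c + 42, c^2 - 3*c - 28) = c - 7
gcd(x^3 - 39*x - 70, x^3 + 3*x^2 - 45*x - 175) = x^2 - 2*x - 35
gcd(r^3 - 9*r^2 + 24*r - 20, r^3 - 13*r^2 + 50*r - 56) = r - 2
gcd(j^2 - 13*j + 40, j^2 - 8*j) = j - 8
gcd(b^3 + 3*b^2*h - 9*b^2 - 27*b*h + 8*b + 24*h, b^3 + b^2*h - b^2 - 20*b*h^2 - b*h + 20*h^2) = b - 1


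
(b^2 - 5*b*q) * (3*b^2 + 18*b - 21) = 3*b^4 - 15*b^3*q + 18*b^3 - 90*b^2*q - 21*b^2 + 105*b*q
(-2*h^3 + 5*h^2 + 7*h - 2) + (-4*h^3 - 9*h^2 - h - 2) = -6*h^3 - 4*h^2 + 6*h - 4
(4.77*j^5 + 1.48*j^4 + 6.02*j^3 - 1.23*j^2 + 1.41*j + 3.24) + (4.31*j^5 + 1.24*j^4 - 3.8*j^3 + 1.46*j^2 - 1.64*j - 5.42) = 9.08*j^5 + 2.72*j^4 + 2.22*j^3 + 0.23*j^2 - 0.23*j - 2.18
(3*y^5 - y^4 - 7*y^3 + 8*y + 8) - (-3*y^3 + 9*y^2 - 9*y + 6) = 3*y^5 - y^4 - 4*y^3 - 9*y^2 + 17*y + 2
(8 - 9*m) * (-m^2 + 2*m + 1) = 9*m^3 - 26*m^2 + 7*m + 8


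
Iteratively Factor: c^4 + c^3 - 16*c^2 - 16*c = (c)*(c^3 + c^2 - 16*c - 16) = c*(c + 4)*(c^2 - 3*c - 4) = c*(c + 1)*(c + 4)*(c - 4)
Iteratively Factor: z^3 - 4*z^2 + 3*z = (z - 1)*(z^2 - 3*z) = z*(z - 1)*(z - 3)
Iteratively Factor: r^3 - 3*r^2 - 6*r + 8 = (r - 4)*(r^2 + r - 2) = (r - 4)*(r - 1)*(r + 2)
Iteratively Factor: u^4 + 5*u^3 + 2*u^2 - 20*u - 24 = (u + 2)*(u^3 + 3*u^2 - 4*u - 12) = (u + 2)*(u + 3)*(u^2 - 4) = (u + 2)^2*(u + 3)*(u - 2)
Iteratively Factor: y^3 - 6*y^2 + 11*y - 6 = (y - 1)*(y^2 - 5*y + 6) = (y - 3)*(y - 1)*(y - 2)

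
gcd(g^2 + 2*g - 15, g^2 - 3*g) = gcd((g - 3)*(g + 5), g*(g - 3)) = g - 3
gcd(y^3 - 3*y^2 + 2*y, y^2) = y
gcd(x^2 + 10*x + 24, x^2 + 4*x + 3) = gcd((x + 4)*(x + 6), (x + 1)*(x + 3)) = 1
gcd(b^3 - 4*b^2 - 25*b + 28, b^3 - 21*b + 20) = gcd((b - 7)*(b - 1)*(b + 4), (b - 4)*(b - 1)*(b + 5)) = b - 1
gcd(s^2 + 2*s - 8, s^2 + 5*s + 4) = s + 4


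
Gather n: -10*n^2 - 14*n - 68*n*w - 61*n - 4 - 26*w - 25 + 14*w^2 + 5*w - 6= -10*n^2 + n*(-68*w - 75) + 14*w^2 - 21*w - 35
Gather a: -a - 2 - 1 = -a - 3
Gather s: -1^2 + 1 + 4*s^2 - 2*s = 4*s^2 - 2*s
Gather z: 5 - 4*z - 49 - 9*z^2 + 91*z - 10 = -9*z^2 + 87*z - 54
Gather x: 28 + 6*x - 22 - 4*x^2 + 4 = -4*x^2 + 6*x + 10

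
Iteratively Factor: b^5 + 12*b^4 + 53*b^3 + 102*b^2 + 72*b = (b + 2)*(b^4 + 10*b^3 + 33*b^2 + 36*b) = b*(b + 2)*(b^3 + 10*b^2 + 33*b + 36) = b*(b + 2)*(b + 3)*(b^2 + 7*b + 12) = b*(b + 2)*(b + 3)*(b + 4)*(b + 3)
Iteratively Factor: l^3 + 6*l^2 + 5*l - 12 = (l - 1)*(l^2 + 7*l + 12) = (l - 1)*(l + 4)*(l + 3)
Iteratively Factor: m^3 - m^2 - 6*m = (m - 3)*(m^2 + 2*m) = (m - 3)*(m + 2)*(m)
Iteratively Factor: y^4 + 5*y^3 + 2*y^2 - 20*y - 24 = (y + 2)*(y^3 + 3*y^2 - 4*y - 12) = (y + 2)*(y + 3)*(y^2 - 4) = (y + 2)^2*(y + 3)*(y - 2)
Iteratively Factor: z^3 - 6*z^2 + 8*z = (z - 4)*(z^2 - 2*z) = (z - 4)*(z - 2)*(z)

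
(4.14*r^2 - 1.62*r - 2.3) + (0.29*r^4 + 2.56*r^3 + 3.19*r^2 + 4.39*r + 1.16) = 0.29*r^4 + 2.56*r^3 + 7.33*r^2 + 2.77*r - 1.14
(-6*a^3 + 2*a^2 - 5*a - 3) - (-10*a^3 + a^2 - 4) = 4*a^3 + a^2 - 5*a + 1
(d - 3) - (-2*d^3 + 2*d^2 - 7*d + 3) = 2*d^3 - 2*d^2 + 8*d - 6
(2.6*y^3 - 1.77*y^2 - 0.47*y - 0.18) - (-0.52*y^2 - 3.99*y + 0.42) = 2.6*y^3 - 1.25*y^2 + 3.52*y - 0.6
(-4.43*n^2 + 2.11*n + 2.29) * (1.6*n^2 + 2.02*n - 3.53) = -7.088*n^4 - 5.5726*n^3 + 23.5641*n^2 - 2.8225*n - 8.0837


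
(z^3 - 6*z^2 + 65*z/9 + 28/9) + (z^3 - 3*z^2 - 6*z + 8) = 2*z^3 - 9*z^2 + 11*z/9 + 100/9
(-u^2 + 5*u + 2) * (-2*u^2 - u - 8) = 2*u^4 - 9*u^3 - u^2 - 42*u - 16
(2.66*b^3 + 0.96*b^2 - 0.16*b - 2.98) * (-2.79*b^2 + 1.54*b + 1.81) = -7.4214*b^5 + 1.418*b^4 + 6.7394*b^3 + 9.8054*b^2 - 4.8788*b - 5.3938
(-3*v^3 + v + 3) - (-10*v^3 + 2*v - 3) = 7*v^3 - v + 6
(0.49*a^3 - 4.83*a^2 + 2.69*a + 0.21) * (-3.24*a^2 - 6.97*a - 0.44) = -1.5876*a^5 + 12.2339*a^4 + 24.7339*a^3 - 17.3045*a^2 - 2.6473*a - 0.0924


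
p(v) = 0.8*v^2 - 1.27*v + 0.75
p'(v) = 1.6*v - 1.27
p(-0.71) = 2.05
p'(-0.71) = -2.41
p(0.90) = 0.26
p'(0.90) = 0.17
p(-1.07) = 3.02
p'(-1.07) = -2.98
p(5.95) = 21.52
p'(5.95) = 8.25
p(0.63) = 0.27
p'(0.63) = -0.26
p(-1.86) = 5.88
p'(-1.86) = -4.25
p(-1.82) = 5.71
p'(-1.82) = -4.18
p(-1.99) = 6.45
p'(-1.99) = -4.45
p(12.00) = 100.71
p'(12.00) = 17.93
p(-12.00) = 131.19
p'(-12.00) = -20.47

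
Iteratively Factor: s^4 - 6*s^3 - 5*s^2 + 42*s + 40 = (s - 5)*(s^3 - s^2 - 10*s - 8) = (s - 5)*(s + 2)*(s^2 - 3*s - 4) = (s - 5)*(s + 1)*(s + 2)*(s - 4)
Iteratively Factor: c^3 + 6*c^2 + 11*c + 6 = (c + 2)*(c^2 + 4*c + 3) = (c + 2)*(c + 3)*(c + 1)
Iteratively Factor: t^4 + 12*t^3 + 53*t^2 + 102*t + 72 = (t + 3)*(t^3 + 9*t^2 + 26*t + 24) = (t + 3)*(t + 4)*(t^2 + 5*t + 6) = (t + 2)*(t + 3)*(t + 4)*(t + 3)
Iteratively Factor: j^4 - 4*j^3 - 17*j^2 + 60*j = (j - 5)*(j^3 + j^2 - 12*j) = (j - 5)*(j + 4)*(j^2 - 3*j) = j*(j - 5)*(j + 4)*(j - 3)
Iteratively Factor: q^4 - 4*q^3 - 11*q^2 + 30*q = (q - 2)*(q^3 - 2*q^2 - 15*q) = (q - 2)*(q + 3)*(q^2 - 5*q) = q*(q - 2)*(q + 3)*(q - 5)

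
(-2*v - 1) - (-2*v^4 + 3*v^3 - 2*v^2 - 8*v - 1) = 2*v^4 - 3*v^3 + 2*v^2 + 6*v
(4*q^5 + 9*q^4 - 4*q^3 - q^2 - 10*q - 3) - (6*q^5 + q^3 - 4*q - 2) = -2*q^5 + 9*q^4 - 5*q^3 - q^2 - 6*q - 1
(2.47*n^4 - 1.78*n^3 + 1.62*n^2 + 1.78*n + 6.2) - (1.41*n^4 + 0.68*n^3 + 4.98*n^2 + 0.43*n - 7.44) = 1.06*n^4 - 2.46*n^3 - 3.36*n^2 + 1.35*n + 13.64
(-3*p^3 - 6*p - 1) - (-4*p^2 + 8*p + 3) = -3*p^3 + 4*p^2 - 14*p - 4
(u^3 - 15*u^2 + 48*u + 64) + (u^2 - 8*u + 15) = u^3 - 14*u^2 + 40*u + 79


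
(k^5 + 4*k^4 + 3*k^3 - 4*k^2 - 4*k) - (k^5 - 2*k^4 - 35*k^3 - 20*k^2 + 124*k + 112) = 6*k^4 + 38*k^3 + 16*k^2 - 128*k - 112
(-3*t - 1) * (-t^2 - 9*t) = 3*t^3 + 28*t^2 + 9*t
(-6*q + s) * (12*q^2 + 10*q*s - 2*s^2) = -72*q^3 - 48*q^2*s + 22*q*s^2 - 2*s^3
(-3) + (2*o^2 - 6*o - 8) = 2*o^2 - 6*o - 11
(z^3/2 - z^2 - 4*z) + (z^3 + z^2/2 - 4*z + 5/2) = 3*z^3/2 - z^2/2 - 8*z + 5/2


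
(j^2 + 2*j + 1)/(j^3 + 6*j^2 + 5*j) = (j + 1)/(j*(j + 5))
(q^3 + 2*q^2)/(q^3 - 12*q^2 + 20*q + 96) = q^2/(q^2 - 14*q + 48)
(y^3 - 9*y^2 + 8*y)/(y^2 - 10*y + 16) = y*(y - 1)/(y - 2)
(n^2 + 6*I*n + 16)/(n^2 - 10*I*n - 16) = (n + 8*I)/(n - 8*I)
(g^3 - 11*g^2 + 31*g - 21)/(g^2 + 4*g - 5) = (g^2 - 10*g + 21)/(g + 5)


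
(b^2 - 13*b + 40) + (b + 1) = b^2 - 12*b + 41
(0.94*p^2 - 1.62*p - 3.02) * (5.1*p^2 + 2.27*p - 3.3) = 4.794*p^4 - 6.1282*p^3 - 22.1814*p^2 - 1.5094*p + 9.966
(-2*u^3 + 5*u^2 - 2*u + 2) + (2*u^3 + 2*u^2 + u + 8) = 7*u^2 - u + 10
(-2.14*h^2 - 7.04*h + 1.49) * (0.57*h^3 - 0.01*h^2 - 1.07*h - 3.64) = -1.2198*h^5 - 3.9914*h^4 + 3.2095*h^3 + 15.3075*h^2 + 24.0313*h - 5.4236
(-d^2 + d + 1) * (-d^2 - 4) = d^4 - d^3 + 3*d^2 - 4*d - 4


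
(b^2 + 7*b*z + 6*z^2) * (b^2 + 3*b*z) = b^4 + 10*b^3*z + 27*b^2*z^2 + 18*b*z^3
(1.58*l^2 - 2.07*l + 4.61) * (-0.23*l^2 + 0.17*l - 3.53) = -0.3634*l^4 + 0.7447*l^3 - 6.9896*l^2 + 8.0908*l - 16.2733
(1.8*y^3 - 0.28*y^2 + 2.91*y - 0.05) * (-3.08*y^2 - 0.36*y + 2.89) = -5.544*y^5 + 0.2144*y^4 - 3.66*y^3 - 1.7028*y^2 + 8.4279*y - 0.1445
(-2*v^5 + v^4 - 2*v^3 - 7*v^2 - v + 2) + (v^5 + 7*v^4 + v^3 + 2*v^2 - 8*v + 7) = -v^5 + 8*v^4 - v^3 - 5*v^2 - 9*v + 9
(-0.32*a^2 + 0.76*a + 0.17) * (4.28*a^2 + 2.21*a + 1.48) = -1.3696*a^4 + 2.5456*a^3 + 1.9336*a^2 + 1.5005*a + 0.2516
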